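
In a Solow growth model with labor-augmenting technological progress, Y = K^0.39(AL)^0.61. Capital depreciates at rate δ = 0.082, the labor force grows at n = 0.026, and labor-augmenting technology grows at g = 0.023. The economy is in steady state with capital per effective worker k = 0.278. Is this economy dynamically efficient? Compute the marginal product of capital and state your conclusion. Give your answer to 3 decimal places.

dynamically efficient; MPK ≈ 0.852

Capital per effective worker breaks even when investment replaces (n + g + δ)·k; here n + g + δ = 0.131.
MPK = 0.39·k^(0.39−1) = 0.39·0.278^(-0.61) ≈ 0.8515.
MPK > 0.131, so the economy is dynamically efficient (under-saving).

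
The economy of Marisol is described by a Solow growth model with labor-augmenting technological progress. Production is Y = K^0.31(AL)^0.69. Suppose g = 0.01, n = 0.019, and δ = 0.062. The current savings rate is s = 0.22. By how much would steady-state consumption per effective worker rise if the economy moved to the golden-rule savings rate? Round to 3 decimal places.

Δc ≈ 0.037

Break-even investment rate: n + g + δ = 0.019 + 0.01 + 0.062 = 0.091.
Current steady state (s = 0.22): k* = (0.22/0.091)^(1/0.69) ≈ 3.5944, y* = 3.5944^0.31 ≈ 1.4868, c* = (1−0.22)·1.4868 ≈ 1.1597.
Setting f'(k) = n+g+δ gives 0.31·k^(0.31−1) = 0.091, hence k_gold = (0.31/0.091)^(1/0.69) ≈ 5.9085.
y_gold = 5.9085^0.31 ≈ 1.7344, c_gold = y_gold − 0.091·k_gold ≈ 1.1968.
Gain: Δc = 1.1968 − 1.1597 ≈ 0.0371.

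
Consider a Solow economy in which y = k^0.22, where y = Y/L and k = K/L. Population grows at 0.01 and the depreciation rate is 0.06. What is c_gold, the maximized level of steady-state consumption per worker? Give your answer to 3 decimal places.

n + δ = 0.01 + 0.06 = 0.07.
Setting f'(k) = n+δ gives 0.22·k^(0.22−1) = 0.07, hence k_gold = (0.22/0.07)^(1/0.78) ≈ 4.3411.
y_gold = 4.3411^0.22 ≈ 1.3812.
c_gold = y_gold − (n+δ)·k_gold = 1.3812 − 0.07·4.3411 ≈ 1.0774.

c_gold ≈ 1.077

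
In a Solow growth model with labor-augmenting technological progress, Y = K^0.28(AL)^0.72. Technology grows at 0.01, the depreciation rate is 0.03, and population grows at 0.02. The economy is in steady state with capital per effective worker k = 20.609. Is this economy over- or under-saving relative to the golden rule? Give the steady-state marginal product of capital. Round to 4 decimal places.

over-saving; MPK ≈ 0.0317

The effective depreciation rate is n + g + δ = 0.02 + 0.01 + 0.03 = 0.06.
MPK = 0.28·k^(0.28−1) = 0.28·20.609^(-0.72) ≈ 0.0317.
MPK < 0.06, so the economy is dynamically inefficient (over-saving).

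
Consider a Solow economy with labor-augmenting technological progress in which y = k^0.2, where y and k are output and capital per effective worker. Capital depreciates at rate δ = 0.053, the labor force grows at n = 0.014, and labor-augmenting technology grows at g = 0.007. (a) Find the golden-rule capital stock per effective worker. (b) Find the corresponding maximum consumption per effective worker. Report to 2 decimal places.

n + g + δ = 0.014 + 0.007 + 0.053 = 0.074.
Maximizing c = f(k) − (n+g+δ)·k gives f'(k) = n+g+δ, i.e. 0.2·k^(0.2−1) = 0.074, so k_gold = (0.2/0.074)^(1/0.8) ≈ 3.4654.
y_gold = 3.4654^0.2 ≈ 1.2822; c_gold = y_gold − 0.074·k_gold ≈ 1.0257.

(a) k_gold ≈ 3.47; (b) c_gold ≈ 1.03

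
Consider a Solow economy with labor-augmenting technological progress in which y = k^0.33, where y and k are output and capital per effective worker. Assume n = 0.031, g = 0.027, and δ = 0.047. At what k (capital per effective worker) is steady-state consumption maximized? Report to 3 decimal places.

n + g + δ = 0.031 + 0.027 + 0.047 = 0.105.
Maximizing c = f(k) − (n+g+δ)·k gives f'(k) = n+g+δ, i.e. 0.33·k^(0.33−1) = 0.105, so k_gold = (0.33/0.105)^(1/0.67) ≈ 5.5243.

k_gold ≈ 5.524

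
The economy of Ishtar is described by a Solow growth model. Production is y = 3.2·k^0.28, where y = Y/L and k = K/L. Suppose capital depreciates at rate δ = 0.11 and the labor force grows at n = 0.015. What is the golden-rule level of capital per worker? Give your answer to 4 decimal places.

n + δ = 0.015 + 0.11 = 0.125.
Setting f'(k) = n+δ gives 0.28·3.2·k^(0.28−1) = 0.125, hence k_gold = (0.28·3.2/0.125)^(1/0.72) ≈ 15.4189.

k_gold ≈ 15.4189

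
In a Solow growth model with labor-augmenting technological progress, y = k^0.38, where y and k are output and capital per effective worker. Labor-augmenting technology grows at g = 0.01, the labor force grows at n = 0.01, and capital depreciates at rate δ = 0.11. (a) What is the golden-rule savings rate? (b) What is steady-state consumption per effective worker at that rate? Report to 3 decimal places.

(a) s_gold = 0.380; (b) c_gold ≈ 1.196

Break-even investment rate: n + g + δ = 0.01 + 0.01 + 0.11 = 0.13.
For Cobb-Douglas, s_gold equals capital's share: s_gold = 0.38.
Golden rule sets MPK = n+g+δ: 0.38·k^(0.38−1) = 0.13, so k_gold = (0.38/0.13)^(1/0.62) ≈ 5.6410.
y_gold = 5.6410^0.38 ≈ 1.9298; c_gold = (1−0.38)·y_gold ≈ 1.1965.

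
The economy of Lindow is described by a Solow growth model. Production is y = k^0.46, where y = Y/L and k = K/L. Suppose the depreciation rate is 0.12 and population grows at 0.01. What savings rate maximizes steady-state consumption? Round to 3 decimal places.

s_gold = 0.460

Break-even investment rate: n + δ = 0.01 + 0.12 = 0.13.
At the golden rule MPK = n+δ, and in any Cobb-Douglas steady state s = (n+δ)·k/y = MPK·k/y = capital's share 0.46.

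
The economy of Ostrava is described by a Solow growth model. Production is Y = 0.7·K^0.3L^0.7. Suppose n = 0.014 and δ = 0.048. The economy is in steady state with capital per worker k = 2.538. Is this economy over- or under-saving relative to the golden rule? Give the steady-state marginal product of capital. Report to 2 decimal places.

under-saving; MPK ≈ 0.11

The effective depreciation rate is n + δ = 0.014 + 0.048 = 0.062.
MPK = 0.3·0.7·k^(0.3−1) = 0.3·0.7·2.538^(-0.7) ≈ 0.1094.
MPK > 0.062, so the economy is dynamically efficient (under-saving).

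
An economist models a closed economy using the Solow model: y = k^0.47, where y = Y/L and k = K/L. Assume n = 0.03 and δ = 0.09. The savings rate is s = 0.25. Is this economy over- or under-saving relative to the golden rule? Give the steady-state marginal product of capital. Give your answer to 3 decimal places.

The effective depreciation rate is n + δ = 0.03 + 0.09 = 0.12.
Steady-state k*: s·k^0.47 = 0.12·k gives k* = (0.25/0.12)^(1/0.53) ≈ 3.9942.
MPK = 0.47·3.9942^(-0.53) ≈ 0.2256.
MPK > n+δ = 0.12, so the economy is dynamically efficient (under-saving).

under-saving; MPK ≈ 0.226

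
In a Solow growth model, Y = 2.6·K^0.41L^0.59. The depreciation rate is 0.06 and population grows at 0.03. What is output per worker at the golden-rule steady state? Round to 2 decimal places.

The effective depreciation rate is n + δ = 0.03 + 0.06 = 0.09.
Maximizing c = f(k) − (n+δ)·k gives f'(k) = n+δ, i.e. 0.41·2.6·k^(0.41−1) = 0.09, so k_gold = (0.41·2.6/0.09)^(1/0.59) ≈ 65.9958.
Output: y_gold = 2.6·k_gold^0.41 = 2.6·65.9958^0.41 ≈ 14.4869.

y_gold ≈ 14.49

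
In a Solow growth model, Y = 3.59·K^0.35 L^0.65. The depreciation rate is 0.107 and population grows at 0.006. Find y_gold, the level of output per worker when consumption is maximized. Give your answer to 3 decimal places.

Break-even investment rate: n + δ = 0.006 + 0.107 = 0.113.
Maximizing c = f(k) − (n+δ)·k gives f'(k) = n+δ, i.e. 0.35·3.59·k^(0.35−1) = 0.113, so k_gold = (0.35·3.59/0.113)^(1/0.65) ≈ 40.6780.
Output: y_gold = 3.59·k_gold^0.35 = 3.59·40.6780^0.35 ≈ 13.1332.

y_gold ≈ 13.133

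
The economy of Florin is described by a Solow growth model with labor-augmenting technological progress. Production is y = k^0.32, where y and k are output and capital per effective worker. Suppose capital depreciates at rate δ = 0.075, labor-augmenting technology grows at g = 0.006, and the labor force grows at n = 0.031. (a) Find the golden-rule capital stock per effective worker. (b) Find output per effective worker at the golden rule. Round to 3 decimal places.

(a) k_gold ≈ 4.683; (b) y_gold ≈ 1.639

n + g + δ = 0.031 + 0.006 + 0.075 = 0.112.
At the golden rule the marginal product of capital equals n+g+δ: 0.32·k^(0.32−1) = 0.112. Solving, k_gold = (0.32/0.112)^(1/0.68) ≈ 4.6826.
y_gold = 4.6826^0.32 ≈ 1.6389.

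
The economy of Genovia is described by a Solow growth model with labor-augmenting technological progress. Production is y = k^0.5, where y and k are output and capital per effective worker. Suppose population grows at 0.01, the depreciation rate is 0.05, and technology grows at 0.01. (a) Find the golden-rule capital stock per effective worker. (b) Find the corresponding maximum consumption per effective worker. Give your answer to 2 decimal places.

(a) k_gold ≈ 51.02; (b) c_gold ≈ 3.57

The effective depreciation rate is n + g + δ = 0.01 + 0.01 + 0.05 = 0.07.
Setting f'(k) = n+g+δ gives 0.5·k^(0.5−1) = 0.07, hence k_gold = (0.5/0.07)^(1/0.5) ≈ 51.0204.
y_gold = 51.0204^0.5 ≈ 7.1429; c_gold = y_gold − 0.07·k_gold ≈ 3.5714.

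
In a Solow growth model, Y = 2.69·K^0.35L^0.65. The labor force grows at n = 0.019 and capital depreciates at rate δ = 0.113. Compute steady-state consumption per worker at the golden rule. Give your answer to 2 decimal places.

c_gold ≈ 5.04

Capital per worker breaks even when investment replaces (n + δ)·k; here n + δ = 0.132.
At the golden rule the marginal product of capital equals n+δ: 0.35·2.69·k^(0.35−1) = 0.132. Solving, k_gold = (0.35·2.69/0.132)^(1/0.65) ≈ 20.5441.
y_gold = 2.69·20.5441^0.35 ≈ 7.7481.
c_gold = y_gold − (n+δ)·k_gold = 7.7481 − 0.132·20.5441 ≈ 5.0362.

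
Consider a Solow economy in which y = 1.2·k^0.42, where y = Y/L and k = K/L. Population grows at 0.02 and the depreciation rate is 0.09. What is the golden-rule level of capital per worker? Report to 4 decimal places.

Break-even investment rate: n + δ = 0.02 + 0.09 = 0.11.
Maximizing c = f(k) − (n+δ)·k gives f'(k) = n+δ, i.e. 0.42·1.2·k^(0.42−1) = 0.11, so k_gold = (0.42·1.2/0.11)^(1/0.58) ≈ 13.7950.

k_gold ≈ 13.7950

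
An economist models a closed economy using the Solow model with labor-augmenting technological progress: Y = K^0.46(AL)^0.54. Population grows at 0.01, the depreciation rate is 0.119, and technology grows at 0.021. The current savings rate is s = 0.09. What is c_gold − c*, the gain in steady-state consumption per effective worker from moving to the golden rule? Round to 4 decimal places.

Δc ≈ 0.8138

Break-even investment rate: n + g + δ = 0.01 + 0.021 + 0.119 = 0.15.
Current steady state (s = 0.09): k* = (0.09/0.15)^(1/0.54) ≈ 0.3883, y* = 0.3883^0.46 ≈ 0.6472, c* = (1−0.09)·0.6472 ≈ 0.5889.
Maximizing c = f(k) − (n+g+δ)·k gives f'(k) = n+g+δ, i.e. 0.46·k^(0.46−1) = 0.15, so k_gold = (0.46/0.15)^(1/0.54) ≈ 7.9659.
y_gold = 7.9659^0.46 ≈ 2.5976, c_gold = y_gold − 0.15·k_gold ≈ 1.4027.
Gain: Δc = 1.4027 − 0.5889 ≈ 0.8138.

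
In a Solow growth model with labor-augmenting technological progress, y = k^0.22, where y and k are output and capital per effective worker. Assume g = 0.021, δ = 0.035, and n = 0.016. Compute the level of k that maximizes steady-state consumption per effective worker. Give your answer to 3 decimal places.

Break-even investment rate: n + g + δ = 0.016 + 0.021 + 0.035 = 0.072.
Setting f'(k) = n+g+δ gives 0.22·k^(0.22−1) = 0.072, hence k_gold = (0.22/0.072)^(1/0.78) ≈ 4.1871.

k_gold ≈ 4.187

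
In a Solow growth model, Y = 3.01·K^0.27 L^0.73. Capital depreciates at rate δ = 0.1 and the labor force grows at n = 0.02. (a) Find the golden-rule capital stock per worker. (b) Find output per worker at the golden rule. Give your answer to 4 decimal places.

(a) k_gold ≈ 13.7408; (b) y_gold ≈ 6.1070

Capital per worker breaks even when investment replaces (n + δ)·k; here n + δ = 0.12.
At the golden rule the marginal product of capital equals n+δ: 0.27·3.01·k^(0.27−1) = 0.12. Solving, k_gold = (0.27·3.01/0.12)^(1/0.73) ≈ 13.7408.
y_gold = 3.01·13.7408^0.27 ≈ 6.1070.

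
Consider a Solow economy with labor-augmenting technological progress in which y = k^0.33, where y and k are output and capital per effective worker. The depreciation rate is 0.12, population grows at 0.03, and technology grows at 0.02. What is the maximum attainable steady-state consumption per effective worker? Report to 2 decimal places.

Break-even investment rate: n + g + δ = 0.03 + 0.02 + 0.12 = 0.17.
Maximizing c = f(k) − (n+g+δ)·k gives f'(k) = n+g+δ, i.e. 0.33·k^(0.33−1) = 0.17, so k_gold = (0.33/0.17)^(1/0.67) ≈ 2.6912.
y_gold = 2.6912^0.33 ≈ 1.3864.
c_gold = y_gold − (n+g+δ)·k_gold = 1.3864 − 0.17·2.6912 ≈ 0.9289.

c_gold ≈ 0.93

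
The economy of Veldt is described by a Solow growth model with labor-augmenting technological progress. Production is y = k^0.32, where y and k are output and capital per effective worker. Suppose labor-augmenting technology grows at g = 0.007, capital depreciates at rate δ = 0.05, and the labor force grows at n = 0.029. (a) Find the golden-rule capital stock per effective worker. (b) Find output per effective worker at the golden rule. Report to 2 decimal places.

(a) k_gold ≈ 6.91; (b) y_gold ≈ 1.86

The effective depreciation rate is n + g + δ = 0.029 + 0.007 + 0.05 = 0.086.
Maximizing c = f(k) − (n+g+δ)·k gives f'(k) = n+g+δ, i.e. 0.32·k^(0.32−1) = 0.086, so k_gold = (0.32/0.086)^(1/0.68) ≈ 6.9055.
y_gold = 6.9055^0.32 ≈ 1.8558.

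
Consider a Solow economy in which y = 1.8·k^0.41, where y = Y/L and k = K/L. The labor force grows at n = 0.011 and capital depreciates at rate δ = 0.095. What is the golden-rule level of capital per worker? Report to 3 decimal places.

n + δ = 0.011 + 0.095 = 0.106.
Maximizing c = f(k) − (n+δ)·k gives f'(k) = n+δ, i.e. 0.41·1.8·k^(0.41−1) = 0.106, so k_gold = (0.41·1.8/0.106)^(1/0.59) ≈ 26.8158.

k_gold ≈ 26.816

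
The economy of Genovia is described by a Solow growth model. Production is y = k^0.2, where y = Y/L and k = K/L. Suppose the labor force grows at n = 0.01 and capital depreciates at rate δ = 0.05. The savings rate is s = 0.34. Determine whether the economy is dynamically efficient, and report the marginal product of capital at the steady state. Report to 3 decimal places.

The effective depreciation rate is n + δ = 0.01 + 0.05 = 0.06.
Steady-state k*: s·k^0.2 = 0.06·k gives k* = (0.34/0.06)^(1/0.8) ≈ 8.7430.
MPK = 0.2·8.7430^(-0.8) ≈ 0.0353.
MPK < n+δ = 0.06, so the economy is dynamically inefficient (over-saving).

dynamically inefficient; MPK ≈ 0.035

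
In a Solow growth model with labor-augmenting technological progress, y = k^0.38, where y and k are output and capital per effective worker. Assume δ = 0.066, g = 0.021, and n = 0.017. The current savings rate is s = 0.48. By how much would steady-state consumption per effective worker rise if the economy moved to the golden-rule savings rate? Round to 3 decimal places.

Δc ≈ 0.044

Break-even investment rate: n + g + δ = 0.017 + 0.021 + 0.066 = 0.104.
Current steady state (s = 0.48): k* = (0.48/0.104)^(1/0.62) ≈ 11.7843, y* = 11.7843^0.38 ≈ 2.5533, c* = (1−0.48)·2.5533 ≈ 1.3277.
Golden rule sets MPK = n+g+δ: 0.38·k^(0.38−1) = 0.104, so k_gold = (0.38/0.104)^(1/0.62) ≈ 8.0847.
y_gold = 8.0847^0.38 ≈ 2.2126, c_gold = y_gold − 0.104·k_gold ≈ 1.3718.
Gain: Δc = 1.3718 − 1.3277 ≈ 0.0441.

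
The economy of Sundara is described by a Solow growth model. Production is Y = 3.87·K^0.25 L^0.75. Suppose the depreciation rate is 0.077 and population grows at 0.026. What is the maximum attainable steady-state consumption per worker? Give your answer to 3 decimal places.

Capital per worker breaks even when investment replaces (n + δ)·k; here n + δ = 0.103.
Golden rule sets MPK = n+δ: 0.25·3.87·k^(0.25−1) = 0.103, so k_gold = (0.25·3.87/0.103)^(1/0.75) ≈ 19.8191.
y_gold = 3.87·19.8191^0.25 ≈ 8.1655.
c_gold = y_gold − (n+δ)·k_gold = 8.1655 − 0.103·19.8191 ≈ 6.1241.

c_gold ≈ 6.124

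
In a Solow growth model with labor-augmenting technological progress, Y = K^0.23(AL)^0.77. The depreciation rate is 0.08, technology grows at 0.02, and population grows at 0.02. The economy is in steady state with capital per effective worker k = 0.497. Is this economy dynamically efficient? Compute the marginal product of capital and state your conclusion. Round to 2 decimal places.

The effective depreciation rate is n + g + δ = 0.02 + 0.02 + 0.08 = 0.12.
MPK = 0.23·k^(0.23−1) = 0.23·0.497^(-0.77) ≈ 0.3940.
MPK > 0.12, so the economy is dynamically efficient (under-saving).

dynamically efficient; MPK ≈ 0.39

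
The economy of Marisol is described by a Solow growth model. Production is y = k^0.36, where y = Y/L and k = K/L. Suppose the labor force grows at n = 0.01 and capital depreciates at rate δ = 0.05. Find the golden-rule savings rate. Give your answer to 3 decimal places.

s_gold = 0.360

The effective depreciation rate is n + δ = 0.01 + 0.05 = 0.06.
At the golden rule MPK = n+δ, and in any Cobb-Douglas steady state s = (n+δ)·k/y = MPK·k/y = capital's share 0.36.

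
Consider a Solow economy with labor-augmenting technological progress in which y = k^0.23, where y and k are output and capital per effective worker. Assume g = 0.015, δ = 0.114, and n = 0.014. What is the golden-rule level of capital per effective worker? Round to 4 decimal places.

n + g + δ = 0.014 + 0.015 + 0.114 = 0.143.
Golden rule sets MPK = n+g+δ: 0.23·k^(0.23−1) = 0.143, so k_gold = (0.23/0.143)^(1/0.77) ≈ 1.8537.

k_gold ≈ 1.8537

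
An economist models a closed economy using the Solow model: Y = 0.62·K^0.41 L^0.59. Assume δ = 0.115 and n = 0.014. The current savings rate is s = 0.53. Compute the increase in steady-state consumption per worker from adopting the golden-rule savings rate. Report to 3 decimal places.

Δc ≈ 0.028

Capital per worker breaks even when investment replaces (n + δ)·k; here n + δ = 0.129.
Current steady state (s = 0.53): k* = (0.53·0.62/0.129)^(1/0.59) ≈ 4.8783, y* = 0.62·4.8783^0.41 ≈ 1.1874, c* = (1−0.53)·1.1874 ≈ 0.5581.
Setting f'(k) = n+δ gives 0.41·0.62·k^(0.41−1) = 0.129, hence k_gold = (0.41·0.62/0.129)^(1/0.59) ≈ 3.1572.
y_gold = 0.62·3.1572^0.41 ≈ 0.9934, c_gold = y_gold − 0.129·k_gold ≈ 0.5861.
Gain: Δc = 0.5861 − 0.5581 ≈ 0.0280.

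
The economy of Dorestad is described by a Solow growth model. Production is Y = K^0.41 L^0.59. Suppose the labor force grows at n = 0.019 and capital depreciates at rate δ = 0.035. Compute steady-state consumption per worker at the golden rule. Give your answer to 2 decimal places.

Capital per worker breaks even when investment replaces (n + δ)·k; here n + δ = 0.054.
Maximizing c = f(k) − (n+δ)·k gives f'(k) = n+δ, i.e. 0.41·k^(0.41−1) = 0.054, so k_gold = (0.41/0.054)^(1/0.59) ≈ 31.0589.
y_gold = 31.0589^0.41 ≈ 4.0907.
c_gold = y_gold − (n+δ)·k_gold = 4.0907 − 0.054·31.0589 ≈ 2.4135.

c_gold ≈ 2.41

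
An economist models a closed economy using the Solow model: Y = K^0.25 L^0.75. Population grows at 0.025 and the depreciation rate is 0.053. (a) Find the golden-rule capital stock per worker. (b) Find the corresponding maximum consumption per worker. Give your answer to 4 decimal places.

The effective depreciation rate is n + δ = 0.025 + 0.053 = 0.078.
Setting f'(k) = n+δ gives 0.25·k^(0.25−1) = 0.078, hence k_gold = (0.25/0.078)^(1/0.75) ≈ 4.7256.
y_gold = 4.7256^0.25 ≈ 1.4744; c_gold = y_gold − 0.078·k_gold ≈ 1.1058.

(a) k_gold ≈ 4.7256; (b) c_gold ≈ 1.1058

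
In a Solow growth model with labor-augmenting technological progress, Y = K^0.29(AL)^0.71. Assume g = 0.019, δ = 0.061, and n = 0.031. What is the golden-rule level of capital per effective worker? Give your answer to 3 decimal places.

k_gold ≈ 3.867

n + g + δ = 0.031 + 0.019 + 0.061 = 0.111.
Setting f'(k) = n+g+δ gives 0.29·k^(0.29−1) = 0.111, hence k_gold = (0.29/0.111)^(1/0.71) ≈ 3.8675.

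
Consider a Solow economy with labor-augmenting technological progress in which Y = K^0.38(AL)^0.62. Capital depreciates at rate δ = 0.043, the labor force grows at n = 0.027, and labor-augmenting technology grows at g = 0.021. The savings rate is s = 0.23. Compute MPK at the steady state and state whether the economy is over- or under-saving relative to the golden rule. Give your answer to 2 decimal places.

under-saving; MPK ≈ 0.15

Break-even investment rate: n + g + δ = 0.027 + 0.021 + 0.043 = 0.091.
Steady-state k*: s·k^0.38 = 0.091·k gives k* = (0.23/0.091)^(1/0.62) ≈ 4.4616.
MPK = 0.38·4.4616^(-0.62) ≈ 0.1503.
MPK > n+g+δ = 0.091, so the economy is dynamically efficient (under-saving).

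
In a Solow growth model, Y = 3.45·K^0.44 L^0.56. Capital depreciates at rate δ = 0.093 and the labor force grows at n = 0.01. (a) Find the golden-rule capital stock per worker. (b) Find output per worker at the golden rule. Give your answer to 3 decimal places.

(a) k_gold ≈ 122.037; (b) y_gold ≈ 28.568

Capital per worker breaks even when investment replaces (n + δ)·k; here n + δ = 0.103.
Setting f'(k) = n+δ gives 0.44·3.45·k^(0.44−1) = 0.103, hence k_gold = (0.44·3.45/0.103)^(1/0.56) ≈ 122.0366.
y_gold = 3.45·122.0366^0.44 ≈ 28.5677.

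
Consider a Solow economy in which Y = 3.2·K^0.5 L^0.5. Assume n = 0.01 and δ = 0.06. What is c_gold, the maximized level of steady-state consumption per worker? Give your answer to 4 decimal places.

c_gold ≈ 36.5714

The effective depreciation rate is n + δ = 0.01 + 0.06 = 0.07.
Golden rule sets MPK = n+δ: 0.5·3.2·k^(0.5−1) = 0.07, so k_gold = (0.5·3.2/0.07)^(1/0.5) ≈ 522.4490.
y_gold = 3.2·522.4490^0.5 ≈ 73.1429.
c_gold = y_gold − (n+δ)·k_gold = 73.1429 − 0.07·522.4490 ≈ 36.5714.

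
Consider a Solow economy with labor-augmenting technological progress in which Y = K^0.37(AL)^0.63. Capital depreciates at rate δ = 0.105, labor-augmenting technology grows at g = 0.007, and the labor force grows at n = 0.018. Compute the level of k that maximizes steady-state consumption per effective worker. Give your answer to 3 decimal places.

k_gold ≈ 5.261

The effective depreciation rate is n + g + δ = 0.018 + 0.007 + 0.105 = 0.13.
Golden rule sets MPK = n+g+δ: 0.37·k^(0.37−1) = 0.13, so k_gold = (0.37/0.13)^(1/0.63) ≈ 5.2607.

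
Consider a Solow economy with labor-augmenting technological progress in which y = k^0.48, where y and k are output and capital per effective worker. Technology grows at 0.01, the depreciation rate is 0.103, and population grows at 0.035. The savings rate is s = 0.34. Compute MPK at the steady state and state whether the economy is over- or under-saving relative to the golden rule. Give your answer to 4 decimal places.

Capital per effective worker breaks even when investment replaces (n + g + δ)·k; here n + g + δ = 0.148.
Steady-state k*: s·k^0.48 = 0.148·k gives k* = (0.34/0.148)^(1/0.52) ≈ 4.9505.
MPK = 0.48·4.9505^(-0.52) ≈ 0.2089.
MPK > n+g+δ = 0.148, so the economy is dynamically efficient (under-saving).

under-saving; MPK ≈ 0.2089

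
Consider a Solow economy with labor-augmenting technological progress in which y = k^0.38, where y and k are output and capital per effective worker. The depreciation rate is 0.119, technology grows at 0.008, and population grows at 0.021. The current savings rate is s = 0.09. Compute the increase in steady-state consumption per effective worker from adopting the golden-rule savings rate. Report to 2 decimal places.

Δc ≈ 0.43

Capital per effective worker breaks even when investment replaces (n + g + δ)·k; here n + g + δ = 0.148.
Current steady state (s = 0.09): k* = (0.09/0.148)^(1/0.62) ≈ 0.4483, y* = 0.4483^0.38 ≈ 0.7372, c* = (1−0.09)·0.7372 ≈ 0.6709.
Maximizing c = f(k) − (n+g+δ)·k gives f'(k) = n+g+δ, i.e. 0.38·k^(0.38−1) = 0.148, so k_gold = (0.38/0.148)^(1/0.62) ≈ 4.5763.
y_gold = 4.5763^0.38 ≈ 1.7824, c_gold = y_gold − 0.148·k_gold ≈ 1.1051.
Gain: Δc = 1.1051 − 0.6709 ≈ 0.4342.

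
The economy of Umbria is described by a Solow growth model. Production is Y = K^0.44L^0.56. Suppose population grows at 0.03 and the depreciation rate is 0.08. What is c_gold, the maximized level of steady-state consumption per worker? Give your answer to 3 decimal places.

n + δ = 0.03 + 0.08 = 0.11.
Maximizing c = f(k) − (n+δ)·k gives f'(k) = n+δ, i.e. 0.44·k^(0.44−1) = 0.11, so k_gold = (0.44/0.11)^(1/0.56) ≈ 11.8880.
y_gold = 11.8880^0.44 ≈ 2.9720.
c_gold = y_gold − (n+δ)·k_gold = 2.9720 − 0.11·11.8880 ≈ 1.6643.

c_gold ≈ 1.664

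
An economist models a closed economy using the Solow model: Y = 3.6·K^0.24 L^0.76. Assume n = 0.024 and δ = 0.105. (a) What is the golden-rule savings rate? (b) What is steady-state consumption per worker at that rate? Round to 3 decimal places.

Capital per worker breaks even when investment replaces (n + δ)·k; here n + δ = 0.129.
For Cobb-Douglas, s_gold equals capital's share: s_gold = 0.24.
Maximizing c = f(k) − (n+δ)·k gives f'(k) = n+δ, i.e. 0.24·3.6·k^(0.24−1) = 0.129, so k_gold = (0.24·3.6/0.129)^(1/0.76) ≈ 12.2107.
y_gold = 3.6·12.2107^0.24 ≈ 6.5633; c_gold = (1−0.24)·y_gold ≈ 4.9881.

(a) s_gold = 0.240; (b) c_gold ≈ 4.988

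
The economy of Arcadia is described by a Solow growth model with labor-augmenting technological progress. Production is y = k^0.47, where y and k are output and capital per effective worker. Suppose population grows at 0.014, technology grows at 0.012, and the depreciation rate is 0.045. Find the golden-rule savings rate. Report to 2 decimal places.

s_gold = 0.47

n + g + δ = 0.014 + 0.012 + 0.045 = 0.071.
At the golden rule MPK = n+g+δ, and in any Cobb-Douglas steady state s = (n+g+δ)·k/y = MPK·k/y = capital's share 0.47.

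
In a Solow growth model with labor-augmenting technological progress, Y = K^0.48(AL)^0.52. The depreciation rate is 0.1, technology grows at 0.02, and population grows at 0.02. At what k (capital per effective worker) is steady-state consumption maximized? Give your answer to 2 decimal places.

k_gold ≈ 10.69

Break-even investment rate: n + g + δ = 0.02 + 0.02 + 0.1 = 0.14.
Maximizing c = f(k) − (n+g+δ)·k gives f'(k) = n+g+δ, i.e. 0.48·k^(0.48−1) = 0.14, so k_gold = (0.48/0.14)^(1/0.52) ≈ 10.6921.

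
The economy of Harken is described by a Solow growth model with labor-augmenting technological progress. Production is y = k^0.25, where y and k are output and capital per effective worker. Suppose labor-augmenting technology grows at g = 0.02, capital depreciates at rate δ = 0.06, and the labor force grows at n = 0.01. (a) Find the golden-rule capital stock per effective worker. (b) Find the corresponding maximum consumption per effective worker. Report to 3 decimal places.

(a) k_gold ≈ 3.905; (b) c_gold ≈ 1.054

Capital per effective worker breaks even when investment replaces (n + g + δ)·k; here n + g + δ = 0.09.
Maximizing c = f(k) − (n+g+δ)·k gives f'(k) = n+g+δ, i.e. 0.25·k^(0.25−1) = 0.09, so k_gold = (0.25/0.09)^(1/0.75) ≈ 3.9048.
y_gold = 3.9048^0.25 ≈ 1.4057; c_gold = y_gold − 0.09·k_gold ≈ 1.0543.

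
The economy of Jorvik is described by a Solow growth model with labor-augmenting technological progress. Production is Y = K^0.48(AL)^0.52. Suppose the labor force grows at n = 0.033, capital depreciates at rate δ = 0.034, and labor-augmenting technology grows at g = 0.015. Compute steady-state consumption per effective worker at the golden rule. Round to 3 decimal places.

c_gold ≈ 2.657

n + g + δ = 0.033 + 0.015 + 0.034 = 0.082.
Maximizing c = f(k) − (n+g+δ)·k gives f'(k) = n+g+δ, i.e. 0.48·k^(0.48−1) = 0.082, so k_gold = (0.48/0.082)^(1/0.52) ≈ 29.9104.
y_gold = 29.9104^0.48 ≈ 5.1097.
c_gold = y_gold − (n+g+δ)·k_gold = 5.1097 − 0.082·29.9104 ≈ 2.6570.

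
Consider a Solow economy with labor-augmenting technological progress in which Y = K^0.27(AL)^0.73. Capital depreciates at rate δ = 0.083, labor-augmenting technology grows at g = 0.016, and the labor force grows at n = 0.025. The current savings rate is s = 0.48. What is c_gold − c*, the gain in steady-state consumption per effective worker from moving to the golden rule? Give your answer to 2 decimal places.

n + g + δ = 0.025 + 0.016 + 0.083 = 0.124.
Current steady state (s = 0.48): k* = (0.48/0.124)^(1/0.73) ≈ 6.3860, y* = 6.3860^0.27 ≈ 1.6497, c* = (1−0.48)·1.6497 ≈ 0.8579.
At the golden rule the marginal product of capital equals n+g+δ: 0.27·k^(0.27−1) = 0.124. Solving, k_gold = (0.27/0.124)^(1/0.73) ≈ 2.9036.
y_gold = 2.9036^0.27 ≈ 1.3335, c_gold = y_gold − 0.124·k_gold ≈ 0.9735.
Gain: Δc = 0.9735 − 0.8579 ≈ 0.1156.

Δc ≈ 0.12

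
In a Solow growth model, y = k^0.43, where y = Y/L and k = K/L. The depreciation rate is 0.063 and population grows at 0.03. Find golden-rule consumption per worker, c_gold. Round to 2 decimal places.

Break-even investment rate: n + δ = 0.03 + 0.063 = 0.093.
Setting f'(k) = n+δ gives 0.43·k^(0.43−1) = 0.093, hence k_gold = (0.43/0.093)^(1/0.57) ≈ 14.6771.
y_gold = 14.6771^0.43 ≈ 3.1744.
c_gold = y_gold − (n+δ)·k_gold = 3.1744 − 0.093·14.6771 ≈ 1.8094.

c_gold ≈ 1.81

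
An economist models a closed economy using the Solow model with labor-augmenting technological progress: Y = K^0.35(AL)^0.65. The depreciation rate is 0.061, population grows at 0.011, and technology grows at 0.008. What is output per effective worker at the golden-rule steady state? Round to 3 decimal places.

Capital per effective worker breaks even when investment replaces (n + g + δ)·k; here n + g + δ = 0.08.
Golden rule sets MPK = n+g+δ: 0.35·k^(0.35−1) = 0.08, so k_gold = (0.35/0.08)^(1/0.65) ≈ 9.6855.
Output: y_gold = k_gold^0.35 = 9.6855^0.35 ≈ 2.2138.

y_gold ≈ 2.214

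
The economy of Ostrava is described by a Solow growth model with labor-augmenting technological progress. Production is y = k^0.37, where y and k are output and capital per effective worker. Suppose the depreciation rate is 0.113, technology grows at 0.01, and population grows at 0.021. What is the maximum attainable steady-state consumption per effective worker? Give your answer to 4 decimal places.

c_gold ≈ 1.0966

The effective depreciation rate is n + g + δ = 0.021 + 0.01 + 0.113 = 0.144.
Golden rule sets MPK = n+g+δ: 0.37·k^(0.37−1) = 0.144, so k_gold = (0.37/0.144)^(1/0.63) ≈ 4.4724.
y_gold = 4.4724^0.37 ≈ 1.7406.
c_gold = y_gold − (n+g+δ)·k_gold = 1.7406 − 0.144·4.4724 ≈ 1.0966.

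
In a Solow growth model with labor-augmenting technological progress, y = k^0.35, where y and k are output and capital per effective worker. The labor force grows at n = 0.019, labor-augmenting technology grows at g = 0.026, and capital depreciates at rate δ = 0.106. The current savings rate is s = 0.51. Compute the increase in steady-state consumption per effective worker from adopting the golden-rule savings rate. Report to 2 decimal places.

Δc ≈ 0.08

n + g + δ = 0.019 + 0.026 + 0.106 = 0.151.
Current steady state (s = 0.51): k* = (0.51/0.151)^(1/0.65) ≈ 6.5046, y* = 6.5046^0.35 ≈ 1.9259, c* = (1−0.51)·1.9259 ≈ 0.9437.
At the golden rule the marginal product of capital equals n+g+δ: 0.35·k^(0.35−1) = 0.151. Solving, k_gold = (0.35/0.151)^(1/0.65) ≈ 3.6448.
y_gold = 3.6448^0.35 ≈ 1.5725, c_gold = y_gold − 0.151·k_gold ≈ 1.0221.
Gain: Δc = 1.0221 − 0.9437 ≈ 0.0784.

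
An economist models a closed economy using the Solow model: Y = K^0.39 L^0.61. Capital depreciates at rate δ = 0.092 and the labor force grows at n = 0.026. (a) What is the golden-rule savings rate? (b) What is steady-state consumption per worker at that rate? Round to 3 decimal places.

Capital per worker breaks even when investment replaces (n + δ)·k; here n + δ = 0.118.
For Cobb-Douglas, s_gold equals capital's share: s_gold = 0.39.
Golden rule sets MPK = n+δ: 0.39·k^(0.39−1) = 0.118, so k_gold = (0.39/0.118)^(1/0.61) ≈ 7.0977.
y_gold = 7.0977^0.39 ≈ 2.1475; c_gold = (1−0.39)·y_gold ≈ 1.3100.

(a) s_gold = 0.390; (b) c_gold ≈ 1.310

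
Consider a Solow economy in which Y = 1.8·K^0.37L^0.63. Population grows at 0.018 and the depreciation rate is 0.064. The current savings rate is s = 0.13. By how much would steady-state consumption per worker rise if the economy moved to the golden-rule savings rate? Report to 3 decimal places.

Δc ≈ 0.981

Capital per worker breaks even when investment replaces (n + δ)·k; here n + δ = 0.082.
Current steady state (s = 0.13): k* = (0.13·1.8/0.082)^(1/0.63) ≈ 5.2828, y* = 1.8·5.2828^0.37 ≈ 3.3322, c* = (1−0.13)·3.3322 ≈ 2.8990.
Maximizing c = f(k) − (n+δ)·k gives f'(k) = n+δ, i.e. 0.37·1.8·k^(0.37−1) = 0.082, so k_gold = (0.37·1.8/0.082)^(1/0.63) ≈ 27.7911.
y_gold = 1.8·27.7911^0.37 ≈ 6.1591, c_gold = y_gold − 0.082·k_gold ≈ 3.8802.
Gain: Δc = 3.8802 − 2.8990 ≈ 0.9812.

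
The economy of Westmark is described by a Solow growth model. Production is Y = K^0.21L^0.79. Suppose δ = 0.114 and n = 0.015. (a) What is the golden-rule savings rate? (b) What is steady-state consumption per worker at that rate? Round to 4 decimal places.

(a) s_gold = 0.2100; (b) c_gold ≈ 0.8993

The effective depreciation rate is n + δ = 0.015 + 0.114 = 0.129.
For Cobb-Douglas, s_gold equals capital's share: s_gold = 0.21.
At the golden rule the marginal product of capital equals n+δ: 0.21·k^(0.21−1) = 0.129. Solving, k_gold = (0.21/0.129)^(1/0.79) ≈ 1.8530.
y_gold = 1.8530^0.21 ≈ 1.1383; c_gold = (1−0.21)·y_gold ≈ 0.8993.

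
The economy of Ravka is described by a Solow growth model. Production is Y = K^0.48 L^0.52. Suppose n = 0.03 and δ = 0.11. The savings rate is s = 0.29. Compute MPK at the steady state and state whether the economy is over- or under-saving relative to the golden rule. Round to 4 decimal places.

under-saving; MPK ≈ 0.2317

Break-even investment rate: n + δ = 0.03 + 0.11 = 0.14.
Steady-state k*: s·k^0.48 = 0.14·k gives k* = (0.29/0.14)^(1/0.52) ≈ 4.0571.
MPK = 0.48·4.0571^(-0.52) ≈ 0.2317.
MPK > n+δ = 0.14, so the economy is dynamically efficient (under-saving).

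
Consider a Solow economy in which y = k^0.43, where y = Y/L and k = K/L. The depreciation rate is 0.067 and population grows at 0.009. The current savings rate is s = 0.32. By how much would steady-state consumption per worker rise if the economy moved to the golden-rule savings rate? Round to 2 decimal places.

n + δ = 0.009 + 0.067 = 0.076.
Current steady state (s = 0.32): k* = (0.32/0.076)^(1/0.57) ≈ 12.4545, y* = 12.4545^0.43 ≈ 2.9579, c* = (1−0.32)·2.9579 ≈ 2.0114.
Golden rule sets MPK = n+δ: 0.43·k^(0.43−1) = 0.076, so k_gold = (0.43/0.076)^(1/0.57) ≈ 20.9145.
y_gold = 20.9145^0.43 ≈ 3.6965, c_gold = y_gold − 0.076·k_gold ≈ 2.1070.
Gain: Δc = 2.1070 − 2.0114 ≈ 0.0956.

Δc ≈ 0.10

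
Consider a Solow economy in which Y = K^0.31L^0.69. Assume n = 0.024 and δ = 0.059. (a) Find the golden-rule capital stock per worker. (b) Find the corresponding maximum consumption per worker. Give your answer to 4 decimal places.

(a) k_gold ≈ 6.7514; (b) c_gold ≈ 1.2473

The effective depreciation rate is n + δ = 0.024 + 0.059 = 0.083.
Maximizing c = f(k) − (n+δ)·k gives f'(k) = n+δ, i.e. 0.31·k^(0.31−1) = 0.083, so k_gold = (0.31/0.083)^(1/0.69) ≈ 6.7514.
y_gold = 6.7514^0.31 ≈ 1.8076; c_gold = y_gold − 0.083·k_gold ≈ 1.2473.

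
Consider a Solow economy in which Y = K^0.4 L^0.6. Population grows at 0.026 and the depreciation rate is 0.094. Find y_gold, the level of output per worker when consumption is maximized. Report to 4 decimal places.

y_gold ≈ 2.2314

The effective depreciation rate is n + δ = 0.026 + 0.094 = 0.12.
Setting f'(k) = n+δ gives 0.4·k^(0.4−1) = 0.12, hence k_gold = (0.4/0.12)^(1/0.6) ≈ 7.4381.
Output: y_gold = k_gold^0.4 = 7.4381^0.4 ≈ 2.2314.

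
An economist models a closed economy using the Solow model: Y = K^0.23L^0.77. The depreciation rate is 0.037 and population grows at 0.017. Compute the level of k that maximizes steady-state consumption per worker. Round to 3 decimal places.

Break-even investment rate: n + δ = 0.017 + 0.037 = 0.054.
Maximizing c = f(k) − (n+δ)·k gives f'(k) = n+δ, i.e. 0.23·k^(0.23−1) = 0.054, so k_gold = (0.23/0.054)^(1/0.77) ≈ 6.5662.

k_gold ≈ 6.566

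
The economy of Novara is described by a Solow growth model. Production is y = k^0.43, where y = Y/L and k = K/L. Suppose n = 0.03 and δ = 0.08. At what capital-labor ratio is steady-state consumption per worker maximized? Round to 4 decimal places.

k_gold ≈ 10.9328

n + δ = 0.03 + 0.08 = 0.11.
Setting f'(k) = n+δ gives 0.43·k^(0.43−1) = 0.11, hence k_gold = (0.43/0.11)^(1/0.57) ≈ 10.9328.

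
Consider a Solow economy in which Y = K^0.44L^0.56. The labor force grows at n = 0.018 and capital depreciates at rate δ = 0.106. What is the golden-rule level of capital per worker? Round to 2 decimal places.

k_gold ≈ 9.60

The effective depreciation rate is n + δ = 0.018 + 0.106 = 0.124.
Golden rule sets MPK = n+δ: 0.44·k^(0.44−1) = 0.124, so k_gold = (0.44/0.124)^(1/0.56) ≈ 9.5984.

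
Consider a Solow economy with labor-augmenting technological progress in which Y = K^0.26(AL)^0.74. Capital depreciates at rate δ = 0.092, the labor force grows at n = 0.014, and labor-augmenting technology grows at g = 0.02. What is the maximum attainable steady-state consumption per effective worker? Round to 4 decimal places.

c_gold ≈ 0.9545

n + g + δ = 0.014 + 0.02 + 0.092 = 0.126.
At the golden rule the marginal product of capital equals n+g+δ: 0.26·k^(0.26−1) = 0.126. Solving, k_gold = (0.26/0.126)^(1/0.74) ≈ 2.6616.
y_gold = 2.6616^0.26 ≈ 1.2898.
c_gold = y_gold − (n+g+δ)·k_gold = 1.2898 − 0.126·2.6616 ≈ 0.9545.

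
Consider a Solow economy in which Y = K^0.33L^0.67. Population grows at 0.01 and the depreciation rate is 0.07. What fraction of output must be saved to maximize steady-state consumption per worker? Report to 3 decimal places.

s_gold = 0.330

n + δ = 0.01 + 0.07 = 0.08.
At the golden rule MPK = n+δ, and in any Cobb-Douglas steady state s = (n+δ)·k/y = MPK·k/y = capital's share 0.33.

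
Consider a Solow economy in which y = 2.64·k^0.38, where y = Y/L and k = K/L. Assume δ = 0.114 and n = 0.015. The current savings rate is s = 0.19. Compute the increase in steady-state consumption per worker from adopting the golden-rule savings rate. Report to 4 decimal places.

Δc ≈ 0.8386

Break-even investment rate: n + δ = 0.015 + 0.114 = 0.129.
Current steady state (s = 0.19): k* = (0.19·2.64/0.129)^(1/0.62) ≈ 8.9380, y* = 2.64·8.9380^0.38 ≈ 6.0684, c* = (1−0.19)·6.0684 ≈ 4.9154.
Setting f'(k) = n+δ gives 0.38·2.64·k^(0.38−1) = 0.129, hence k_gold = (0.38·2.64/0.129)^(1/0.62) ≈ 27.3382.
y_gold = 2.64·27.3382^0.38 ≈ 9.2806, c_gold = y_gold − 0.129·k_gold ≈ 5.7540.
Gain: Δc = 5.7540 − 4.9154 ≈ 0.8386.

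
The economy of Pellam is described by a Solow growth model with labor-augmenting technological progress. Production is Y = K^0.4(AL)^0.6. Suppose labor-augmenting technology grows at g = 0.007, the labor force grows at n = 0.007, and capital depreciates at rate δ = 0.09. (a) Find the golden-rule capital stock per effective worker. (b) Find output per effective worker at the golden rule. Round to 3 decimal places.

The effective depreciation rate is n + g + δ = 0.007 + 0.007 + 0.09 = 0.104.
Maximizing c = f(k) − (n+g+δ)·k gives f'(k) = n+g+δ, i.e. 0.4·k^(0.4−1) = 0.104, so k_gold = (0.4/0.104)^(1/0.6) ≈ 9.4416.
y_gold = 9.4416^0.4 ≈ 2.4548.

(a) k_gold ≈ 9.442; (b) y_gold ≈ 2.455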